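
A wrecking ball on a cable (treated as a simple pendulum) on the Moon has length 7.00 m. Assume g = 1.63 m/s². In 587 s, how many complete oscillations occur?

45

T = 2π√(L/g) = 2π√(7.00/1.63) = 13.02 s.
Number of complete oscillations = ⌊587/13.02⌋ = ⌊45.08⌋ = 45.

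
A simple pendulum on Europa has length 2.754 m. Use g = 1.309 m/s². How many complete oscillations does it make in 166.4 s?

18

T = 2π√(L/g) = 2π√(2.754/1.309) = 9.1136 s.
Number of complete oscillations = ⌊166.4/9.1136⌋ = ⌊18.258⌋ = 18.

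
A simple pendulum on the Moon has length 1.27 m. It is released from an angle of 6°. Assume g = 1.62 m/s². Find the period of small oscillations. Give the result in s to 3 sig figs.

5.56 s

T = 2π√(L/g) = 2π√(1.27/1.62) = 2π × 0.8854 = 5.56 s.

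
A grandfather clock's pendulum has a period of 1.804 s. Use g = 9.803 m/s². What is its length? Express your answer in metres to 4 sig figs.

0.8081 m

From T = 2π√(L/g), L = gT²/(4π²) = 9.803 × 1.8040²/(4π²) = 0.8081 m.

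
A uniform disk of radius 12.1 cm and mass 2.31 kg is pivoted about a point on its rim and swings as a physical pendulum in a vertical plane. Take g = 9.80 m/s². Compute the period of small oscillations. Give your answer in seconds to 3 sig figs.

0.855 s

I_cm = ½mr² = 0.01691 kg·m². The pivot is at distance d = 0.121 m from the centre of mass.
By the parallel-axis theorem, I = I_cm + md² = 0.01691 + 0.03382 = 0.05073 kg·m².
T = 2π√(I/(mgd)) = 2π√(0.05073/(2.31 × 9.80 × 0.121)) = 0.855 s.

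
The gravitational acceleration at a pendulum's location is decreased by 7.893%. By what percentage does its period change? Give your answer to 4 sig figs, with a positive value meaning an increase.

4.197%

T ∝ 1/√g, so T'/T = 1/√(0.92107) = 1.0420.
Percentage change in T = (1.0420 − 1) × 100% = 4.197%.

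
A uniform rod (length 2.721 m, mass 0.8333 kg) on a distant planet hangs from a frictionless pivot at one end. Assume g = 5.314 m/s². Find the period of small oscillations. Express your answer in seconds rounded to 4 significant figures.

3.671 s

For a physical pendulum T = 2π√(I/(mgd)), with d = 1.3605 m from pivot to centre of mass.
I_cm = mL²/12 = 0.8333 × 2.721²/12 = 0.51414 kg·m²; I = I_cm + md² = 0.51414 + 0.8333 × 1.3605² = 2.0565 kg·m².
T = 2π√(2.0565/(0.8333 × 5.314 × 1.3605)) = 3.671 s.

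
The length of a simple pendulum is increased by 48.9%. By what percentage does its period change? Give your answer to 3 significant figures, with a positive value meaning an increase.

T ∝ √L, so T'/T = √(1.489) = 1.220.
Percentage change in T = (1.220 − 1) × 100% = 22.0%.

22.0%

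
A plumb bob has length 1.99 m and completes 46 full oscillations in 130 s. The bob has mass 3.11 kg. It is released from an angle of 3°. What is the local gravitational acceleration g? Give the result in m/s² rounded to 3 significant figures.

9.84 m/s²

T = 130/46 = 2.826 s.
From T = 2π√(L/g), g = 4π²L/T² = 4π² × 1.99/2.826² = 9.84 m/s².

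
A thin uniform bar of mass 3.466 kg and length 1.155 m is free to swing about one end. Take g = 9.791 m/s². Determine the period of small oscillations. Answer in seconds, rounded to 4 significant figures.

For a physical pendulum T = 2π√(I/(mgd)), with d = 0.57750 m from pivot to centre of mass.
I_cm = mL²/12 = 3.466 × 1.155²/12 = 0.38531 kg·m²; I = I_cm + md² = 0.38531 + 3.466 × 0.57750² = 1.5412 kg·m².
T = 2π√(1.5412/(3.466 × 9.791 × 0.57750)) = 1.762 s.

1.762 s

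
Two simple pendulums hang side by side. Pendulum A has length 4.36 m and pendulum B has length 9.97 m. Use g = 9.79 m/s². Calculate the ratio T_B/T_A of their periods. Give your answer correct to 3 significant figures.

T ∝ √L, so T_B/T_A = √(L_B/L_A) = √(9.97/4.36) = 1.51.

1.51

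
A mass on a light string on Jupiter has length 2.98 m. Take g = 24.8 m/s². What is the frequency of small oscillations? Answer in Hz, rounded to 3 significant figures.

T = 2π√(L/g) = 2π√(2.98/24.8) = 2.178 s, so f = 1/T = 0.459 Hz.

0.459 Hz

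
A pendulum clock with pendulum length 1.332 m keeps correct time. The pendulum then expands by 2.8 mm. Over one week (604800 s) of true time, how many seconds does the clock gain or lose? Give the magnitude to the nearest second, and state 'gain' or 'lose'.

lose 635 s

T ∝ √L, so T'/T = √(1.33480/1.332) = 1.00105.
In 604800 s of true time the clock registers 604800/1.00105 = 604165.3 s, so it loses 635 s.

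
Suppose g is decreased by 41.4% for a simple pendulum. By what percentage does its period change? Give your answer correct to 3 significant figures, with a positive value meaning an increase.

30.6%

T ∝ 1/√g, so T'/T = 1/√(0.5860) = 1.306.
Percentage change in T = (1.306 − 1) × 100% = 30.6%.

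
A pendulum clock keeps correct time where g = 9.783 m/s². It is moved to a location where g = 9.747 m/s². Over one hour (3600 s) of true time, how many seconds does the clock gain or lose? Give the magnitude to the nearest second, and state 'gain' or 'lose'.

The clock's period scales as T ∝ 1/√g, so T'/T = √(9.783/9.747) = 1.00185.
In 3600 s of true time the clock registers 3600/1.00185 = 3593.4 s, so it loses 7 s.

lose 7 s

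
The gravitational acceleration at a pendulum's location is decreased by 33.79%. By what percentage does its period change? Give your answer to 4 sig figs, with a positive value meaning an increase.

22.90%

T ∝ 1/√g, so T'/T = 1/√(0.66210) = 1.2290.
Percentage change in T = (1.2290 − 1) × 100% = 22.90%.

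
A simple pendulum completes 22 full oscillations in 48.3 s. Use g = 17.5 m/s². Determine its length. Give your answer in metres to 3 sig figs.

2.14 m

T = 48.3/22 = 2.195 s.
From T = 2π√(L/g), L = gT²/(4π²) = 17.5 × 2.195²/(4π²) = 2.14 m.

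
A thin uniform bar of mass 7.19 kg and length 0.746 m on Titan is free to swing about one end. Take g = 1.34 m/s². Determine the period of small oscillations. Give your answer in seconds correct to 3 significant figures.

3.83 s

For a physical pendulum T = 2π√(I/(mgd)), with d = 0.3730 m from pivot to centre of mass.
I_cm = mL²/12 = 7.19 × 0.746²/12 = 0.3334 kg·m²; I = I_cm + md² = 0.3334 + 7.19 × 0.3730² = 1.334 kg·m².
T = 2π√(1.334/(7.19 × 1.34 × 0.3730)) = 3.83 s.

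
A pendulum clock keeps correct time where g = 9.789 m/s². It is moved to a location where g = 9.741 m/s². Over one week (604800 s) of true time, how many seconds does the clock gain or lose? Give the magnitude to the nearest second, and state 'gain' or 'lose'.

lose 1485 s

The clock's period scales as T ∝ 1/√g, so T'/T = √(9.789/9.741) = 1.00246.
In 604800 s of true time the clock registers 604800/1.00246 = 603315.4 s, so it loses 1485 s.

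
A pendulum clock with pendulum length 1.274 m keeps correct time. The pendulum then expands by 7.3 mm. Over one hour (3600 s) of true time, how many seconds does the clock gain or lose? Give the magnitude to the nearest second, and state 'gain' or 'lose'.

lose 10 s

T ∝ √L, so T'/T = √(1.28130/1.274) = 1.00286.
In 3600 s of true time the clock registers 3600/1.00286 = 3589.7 s, so it loses 10 s.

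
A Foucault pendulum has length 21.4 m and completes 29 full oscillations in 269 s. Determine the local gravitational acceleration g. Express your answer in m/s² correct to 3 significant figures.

9.82 m/s²

T = 269/29 = 9.276 s.
From T = 2π√(L/g), g = 4π²L/T² = 4π² × 21.4/9.276² = 9.82 m/s².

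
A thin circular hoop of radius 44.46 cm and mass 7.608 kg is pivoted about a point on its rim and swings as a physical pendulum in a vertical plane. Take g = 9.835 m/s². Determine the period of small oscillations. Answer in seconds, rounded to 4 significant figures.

I_cm = mr² = 1.5039 kg·m². The pivot is at distance d = 0.4446 m from the centre of mass.
By the parallel-axis theorem, I = I_cm + md² = 1.5039 + 1.5039 = 3.0077 kg·m².
T = 2π√(I/(mgd)) = 2π√(3.0077/(7.608 × 9.835 × 0.4446)) = 1.889 s.

1.889 s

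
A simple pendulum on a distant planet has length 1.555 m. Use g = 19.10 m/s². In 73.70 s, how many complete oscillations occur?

T = 2π√(L/g) = 2π√(1.555/19.10) = 1.7928 s.
Number of complete oscillations = ⌊73.70/1.7928⌋ = ⌊41.109⌋ = 41.

41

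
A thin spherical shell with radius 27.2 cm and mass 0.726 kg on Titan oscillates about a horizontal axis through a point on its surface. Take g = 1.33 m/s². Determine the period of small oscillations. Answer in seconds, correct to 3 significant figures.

I_cm = (2/3)mr² = 0.03581 kg·m². The pivot is at distance d = 0.272 m from the centre of mass.
By the parallel-axis theorem, I = I_cm + md² = 0.03581 + 0.05371 = 0.08952 kg·m².
T = 2π√(I/(mgd)) = 2π√(0.08952/(0.726 × 1.33 × 0.272)) = 3.67 s.

3.67 s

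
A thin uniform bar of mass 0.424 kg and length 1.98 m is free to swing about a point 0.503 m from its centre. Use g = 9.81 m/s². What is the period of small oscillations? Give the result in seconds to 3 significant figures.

2.15 s

For a physical pendulum T = 2π√(I/(mgd)), with d = 0.5030 m from pivot to centre of mass.
I_cm = mL²/12 = 0.424 × 1.98²/12 = 0.1385 kg·m²; I = I_cm + md² = 0.1385 + 0.424 × 0.5030² = 0.2458 kg·m².
T = 2π√(0.2458/(0.424 × 9.81 × 0.5030)) = 2.15 s.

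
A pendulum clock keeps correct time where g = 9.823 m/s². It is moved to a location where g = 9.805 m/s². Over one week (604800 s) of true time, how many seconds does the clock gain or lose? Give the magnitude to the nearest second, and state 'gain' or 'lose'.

The clock's period scales as T ∝ 1/√g, so T'/T = √(9.823/9.805) = 1.00092.
In 604800 s of true time the clock registers 604800/1.00092 = 604245.6 s, so it loses 554 s.

lose 554 s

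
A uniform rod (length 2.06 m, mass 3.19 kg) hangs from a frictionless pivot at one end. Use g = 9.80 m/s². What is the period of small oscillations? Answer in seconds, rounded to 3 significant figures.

For a physical pendulum T = 2π√(I/(mgd)), with d = 1.030 m from pivot to centre of mass.
I_cm = mL²/12 = 3.19 × 2.06²/12 = 1.128 kg·m²; I = I_cm + md² = 1.128 + 3.19 × 1.030² = 4.512 kg·m².
T = 2π√(4.512/(3.19 × 9.80 × 1.030)) = 2.35 s.

2.35 s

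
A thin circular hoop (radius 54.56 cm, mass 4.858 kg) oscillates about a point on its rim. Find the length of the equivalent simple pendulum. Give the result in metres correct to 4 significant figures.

1.091 m

The equivalent simple-pendulum length is L_eq = I/(md), where I is about the pivot and d = 0.54560 m.
I_cm = mR² = 1.4461 kg·m², so I = I_cm + md² = 1.4461 + 1.4461 = 2.8923 kg·m².
L_eq = 2.8923/(4.858 × 0.54560) = 1.091 m.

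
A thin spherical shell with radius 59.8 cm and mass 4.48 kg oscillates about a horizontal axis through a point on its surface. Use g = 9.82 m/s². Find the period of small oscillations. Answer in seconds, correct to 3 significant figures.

2.00 s

I_cm = (2/3)mr² = 1.068 kg·m². The pivot is at distance d = 0.598 m from the centre of mass.
By the parallel-axis theorem, I = I_cm + md² = 1.068 + 1.602 = 2.670 kg·m².
T = 2π√(I/(mgd)) = 2π√(2.670/(4.48 × 9.82 × 0.598)) = 2.00 s.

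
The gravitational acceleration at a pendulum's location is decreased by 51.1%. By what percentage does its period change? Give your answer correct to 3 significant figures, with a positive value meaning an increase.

43.0%

T ∝ 1/√g, so T'/T = 1/√(0.4890) = 1.430.
Percentage change in T = (1.430 − 1) × 100% = 43.0%.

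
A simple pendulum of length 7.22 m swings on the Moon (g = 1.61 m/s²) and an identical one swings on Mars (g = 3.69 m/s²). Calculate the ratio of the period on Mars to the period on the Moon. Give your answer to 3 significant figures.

0.661

T ∝ 1/√g, so T₂/T₁ = √(g₁/g₂) = √(1.61/3.69) = 0.661.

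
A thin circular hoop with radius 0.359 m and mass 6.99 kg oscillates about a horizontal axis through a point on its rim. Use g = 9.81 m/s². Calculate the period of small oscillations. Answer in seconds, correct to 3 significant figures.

1.70 s

I_cm = mr² = 0.9009 kg·m². The pivot is at distance d = 0.359 m from the centre of mass.
By the parallel-axis theorem, I = I_cm + md² = 0.9009 + 0.9009 = 1.802 kg·m².
T = 2π√(I/(mgd)) = 2π√(1.802/(6.99 × 9.81 × 0.359)) = 1.70 s.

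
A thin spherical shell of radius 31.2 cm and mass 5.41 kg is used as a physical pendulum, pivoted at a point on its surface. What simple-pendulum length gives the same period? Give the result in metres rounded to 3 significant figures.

0.520 m

The equivalent simple-pendulum length is L_eq = I/(md), where I is about the pivot and d = 0.3120 m.
I_cm = (2/3)mR² = 0.3511 kg·m², so I = I_cm + md² = 0.3511 + 0.5266 = 0.8777 kg·m².
L_eq = 0.8777/(5.41 × 0.3120) = 0.520 m.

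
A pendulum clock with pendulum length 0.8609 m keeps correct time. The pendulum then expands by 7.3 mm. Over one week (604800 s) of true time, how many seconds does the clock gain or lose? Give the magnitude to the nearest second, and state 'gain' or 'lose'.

lose 2548 s

T ∝ √L, so T'/T = √(0.86820/0.8609) = 1.00423.
In 604800 s of true time the clock registers 604800/1.00423 = 602252.0 s, so it loses 2548 s.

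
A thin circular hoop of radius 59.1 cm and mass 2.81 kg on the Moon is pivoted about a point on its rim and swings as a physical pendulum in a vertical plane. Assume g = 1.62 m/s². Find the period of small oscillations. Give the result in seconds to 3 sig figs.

I_cm = mr² = 0.9815 kg·m². The pivot is at distance d = 0.591 m from the centre of mass.
By the parallel-axis theorem, I = I_cm + md² = 0.9815 + 0.9815 = 1.963 kg·m².
T = 2π√(I/(mgd)) = 2π√(1.963/(2.81 × 1.62 × 0.591)) = 5.37 s.

5.37 s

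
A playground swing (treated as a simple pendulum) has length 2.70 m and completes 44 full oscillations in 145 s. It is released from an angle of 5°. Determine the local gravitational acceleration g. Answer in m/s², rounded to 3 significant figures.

9.82 m/s²

T = 145/44 = 3.295 s.
From T = 2π√(L/g), g = 4π²L/T² = 4π² × 2.70/3.295² = 9.82 m/s².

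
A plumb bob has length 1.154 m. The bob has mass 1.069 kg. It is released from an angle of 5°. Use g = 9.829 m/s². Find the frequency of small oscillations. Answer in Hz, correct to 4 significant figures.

0.4645 Hz

T = 2π√(L/g) = 2π√(1.154/9.829) = 2.1529 s, so f = 1/T = 0.4645 Hz.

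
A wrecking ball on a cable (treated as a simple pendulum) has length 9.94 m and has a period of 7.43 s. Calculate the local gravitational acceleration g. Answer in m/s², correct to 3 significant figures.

7.11 m/s²

From T = 2π√(L/g), g = 4π²L/T² = 4π² × 9.94/7.430² = 7.11 m/s².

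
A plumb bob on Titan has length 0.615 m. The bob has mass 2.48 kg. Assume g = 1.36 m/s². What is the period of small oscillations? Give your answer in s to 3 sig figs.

T = 2π√(L/g) = 2π√(0.615/1.36) = 2π × 0.6725 = 4.23 s.

4.23 s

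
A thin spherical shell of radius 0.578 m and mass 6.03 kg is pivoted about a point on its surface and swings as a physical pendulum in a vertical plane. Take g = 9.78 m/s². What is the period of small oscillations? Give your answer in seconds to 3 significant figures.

1.97 s

I_cm = (2/3)mr² = 1.343 kg·m². The pivot is at distance d = 0.578 m from the centre of mass.
By the parallel-axis theorem, I = I_cm + md² = 1.343 + 2.015 = 3.358 kg·m².
T = 2π√(I/(mgd)) = 2π√(3.358/(6.03 × 9.78 × 0.578)) = 1.97 s.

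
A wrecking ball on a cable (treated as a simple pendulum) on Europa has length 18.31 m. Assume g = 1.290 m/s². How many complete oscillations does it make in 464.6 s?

T = 2π√(L/g) = 2π√(18.31/1.290) = 23.672 s.
Number of complete oscillations = ⌊464.6/23.672⌋ = ⌊19.627⌋ = 19.

19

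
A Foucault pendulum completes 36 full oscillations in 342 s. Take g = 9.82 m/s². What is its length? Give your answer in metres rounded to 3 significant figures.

T = 342/36 = 9.500 s.
From T = 2π√(L/g), L = gT²/(4π²) = 9.82 × 9.500²/(4π²) = 22.4 m.

22.4 m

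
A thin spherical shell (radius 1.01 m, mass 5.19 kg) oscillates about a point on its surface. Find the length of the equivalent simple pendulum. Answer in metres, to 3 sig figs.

1.68 m

The equivalent simple-pendulum length is L_eq = I/(md), where I is about the pivot and d = 1.010 m.
I_cm = (2/3)mR² = 3.530 kg·m², so I = I_cm + md² = 3.530 + 5.294 = 8.824 kg·m².
L_eq = 8.824/(5.19 × 1.010) = 1.68 m.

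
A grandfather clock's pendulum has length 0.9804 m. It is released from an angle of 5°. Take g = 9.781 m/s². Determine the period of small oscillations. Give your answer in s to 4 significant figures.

T = 2π√(L/g) = 2π√(0.9804/9.781) = 2π × 0.31660 = 1.989 s.

1.989 s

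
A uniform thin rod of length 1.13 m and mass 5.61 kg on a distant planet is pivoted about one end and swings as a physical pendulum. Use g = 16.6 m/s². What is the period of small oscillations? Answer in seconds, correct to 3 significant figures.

For a physical pendulum T = 2π√(I/(mgd)), with d = 0.5650 m from pivot to centre of mass.
I_cm = mL²/12 = 5.61 × 1.13²/12 = 0.5970 kg·m²; I = I_cm + md² = 0.5970 + 5.61 × 0.5650² = 2.388 kg·m².
T = 2π√(2.388/(5.61 × 16.6 × 0.5650)) = 1.34 s.

1.34 s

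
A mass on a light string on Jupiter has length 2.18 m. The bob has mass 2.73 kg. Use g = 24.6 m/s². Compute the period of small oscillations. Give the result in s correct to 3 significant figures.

1.87 s

T = 2π√(L/g) = 2π√(2.18/24.6) = 2π × 0.2977 = 1.87 s.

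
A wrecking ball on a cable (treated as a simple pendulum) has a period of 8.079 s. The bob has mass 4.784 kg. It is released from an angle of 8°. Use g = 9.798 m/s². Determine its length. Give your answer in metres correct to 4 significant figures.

16.20 m

From T = 2π√(L/g), L = gT²/(4π²) = 9.798 × 8.0790²/(4π²) = 16.20 m.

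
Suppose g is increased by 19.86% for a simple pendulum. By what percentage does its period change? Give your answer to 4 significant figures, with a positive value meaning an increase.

-8.660%

T ∝ 1/√g, so T'/T = 1/√(1.1986) = 0.91340.
Percentage change in T = (0.91340 − 1) × 100% = -8.660%.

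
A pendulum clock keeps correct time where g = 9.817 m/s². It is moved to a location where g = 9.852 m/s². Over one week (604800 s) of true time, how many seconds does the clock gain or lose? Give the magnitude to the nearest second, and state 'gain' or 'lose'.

The clock's period scales as T ∝ 1/√g, so T'/T = √(9.817/9.852) = 0.998222.
In 604800 s of true time the clock registers 604800/0.998222 = 605877.2 s, so it gains 1077 s.

gain 1077 s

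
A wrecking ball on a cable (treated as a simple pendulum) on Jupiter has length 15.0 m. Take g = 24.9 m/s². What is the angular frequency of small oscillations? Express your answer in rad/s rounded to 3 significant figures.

1.29 rad/s

ω = √(g/L) = √(24.9/15.0) = 1.29 rad/s.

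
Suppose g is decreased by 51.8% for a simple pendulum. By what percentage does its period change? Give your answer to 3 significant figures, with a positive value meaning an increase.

T ∝ 1/√g, so T'/T = 1/√(0.4820) = 1.440.
Percentage change in T = (1.440 − 1) × 100% = 44.0%.

44.0%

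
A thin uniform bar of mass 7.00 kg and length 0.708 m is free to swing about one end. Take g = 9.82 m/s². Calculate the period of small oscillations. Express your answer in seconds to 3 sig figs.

1.38 s

For a physical pendulum T = 2π√(I/(mgd)), with d = 0.3540 m from pivot to centre of mass.
I_cm = mL²/12 = 7.00 × 0.708²/12 = 0.2924 kg·m²; I = I_cm + md² = 0.2924 + 7.00 × 0.3540² = 1.170 kg·m².
T = 2π√(1.170/(7.00 × 9.82 × 0.3540)) = 1.38 s.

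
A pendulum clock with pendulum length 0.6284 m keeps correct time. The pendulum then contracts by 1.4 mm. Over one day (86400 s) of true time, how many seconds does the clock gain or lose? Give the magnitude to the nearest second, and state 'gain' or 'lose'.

gain 96 s

T ∝ √L, so T'/T = √(0.62700/0.6284) = 0.998885.
In 86400 s of true time the clock registers 86400/0.998885 = 86496.4 s, so it gains 96 s.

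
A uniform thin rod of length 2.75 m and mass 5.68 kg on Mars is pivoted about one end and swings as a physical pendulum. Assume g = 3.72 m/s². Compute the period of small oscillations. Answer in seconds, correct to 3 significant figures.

For a physical pendulum T = 2π√(I/(mgd)), with d = 1.375 m from pivot to centre of mass.
I_cm = mL²/12 = 5.68 × 2.75²/12 = 3.580 kg·m²; I = I_cm + md² = 3.580 + 5.68 × 1.375² = 14.32 kg·m².
T = 2π√(14.32/(5.68 × 3.72 × 1.375)) = 4.41 s.

4.41 s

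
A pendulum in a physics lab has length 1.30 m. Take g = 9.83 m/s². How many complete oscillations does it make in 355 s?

T = 2π√(L/g) = 2π√(1.30/9.83) = 2.285 s.
Number of complete oscillations = ⌊355/2.285⌋ = ⌊155.4⌋ = 155.

155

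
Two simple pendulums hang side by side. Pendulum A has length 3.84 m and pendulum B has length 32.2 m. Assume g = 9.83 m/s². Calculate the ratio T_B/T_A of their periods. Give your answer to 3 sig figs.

2.90

T ∝ √L, so T_B/T_A = √(L_B/L_A) = √(32.2/3.84) = 2.90.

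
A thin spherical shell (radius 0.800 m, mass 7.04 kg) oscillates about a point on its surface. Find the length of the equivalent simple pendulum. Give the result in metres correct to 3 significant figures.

1.33 m

The equivalent simple-pendulum length is L_eq = I/(md), where I is about the pivot and d = 0.8000 m.
I_cm = (2/3)mR² = 3.004 kg·m², so I = I_cm + md² = 3.004 + 4.506 = 7.509 kg·m².
L_eq = 7.509/(7.04 × 0.8000) = 1.33 m.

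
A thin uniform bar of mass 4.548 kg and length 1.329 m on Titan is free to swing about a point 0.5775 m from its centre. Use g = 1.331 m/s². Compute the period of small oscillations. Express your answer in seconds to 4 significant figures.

For a physical pendulum T = 2π√(I/(mgd)), with d = 0.57750 m from pivot to centre of mass.
I_cm = mL²/12 = 4.548 × 1.329²/12 = 0.66941 kg·m²; I = I_cm + md² = 0.66941 + 4.548 × 0.57750² = 2.1862 kg·m².
T = 2π√(2.1862/(4.548 × 1.331 × 0.57750)) = 4.969 s.

4.969 s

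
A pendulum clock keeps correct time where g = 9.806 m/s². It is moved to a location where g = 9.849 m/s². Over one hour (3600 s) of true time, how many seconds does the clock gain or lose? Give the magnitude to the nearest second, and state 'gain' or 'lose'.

gain 8 s

The clock's period scales as T ∝ 1/√g, so T'/T = √(9.806/9.849) = 0.997815.
In 3600 s of true time the clock registers 3600/0.997815 = 3607.9 s, so it gains 8 s.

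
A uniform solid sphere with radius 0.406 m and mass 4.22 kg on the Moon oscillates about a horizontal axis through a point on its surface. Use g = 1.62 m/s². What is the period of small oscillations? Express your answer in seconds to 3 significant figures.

I_cm = (2/5)mr² = 0.2782 kg·m². The pivot is at distance d = 0.406 m from the centre of mass.
By the parallel-axis theorem, I = I_cm + md² = 0.2782 + 0.6956 = 0.9739 kg·m².
T = 2π√(I/(mgd)) = 2π√(0.9739/(4.22 × 1.62 × 0.406)) = 3.72 s.

3.72 s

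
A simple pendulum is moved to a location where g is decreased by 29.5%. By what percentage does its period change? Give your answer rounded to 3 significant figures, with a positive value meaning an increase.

19.1%

T ∝ 1/√g, so T'/T = 1/√(0.7050) = 1.191.
Percentage change in T = (1.191 − 1) × 100% = 19.1%.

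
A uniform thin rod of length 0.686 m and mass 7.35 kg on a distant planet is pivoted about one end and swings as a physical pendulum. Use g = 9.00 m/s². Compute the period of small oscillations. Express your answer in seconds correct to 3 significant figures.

For a physical pendulum T = 2π√(I/(mgd)), with d = 0.3430 m from pivot to centre of mass.
I_cm = mL²/12 = 7.35 × 0.686²/12 = 0.2882 kg·m²; I = I_cm + md² = 0.2882 + 7.35 × 0.3430² = 1.153 kg·m².
T = 2π√(1.153/(7.35 × 9.00 × 0.3430)) = 1.42 s.

1.42 s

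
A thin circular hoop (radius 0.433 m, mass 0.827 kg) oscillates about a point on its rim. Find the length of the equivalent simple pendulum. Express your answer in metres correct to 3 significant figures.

0.866 m

The equivalent simple-pendulum length is L_eq = I/(md), where I is about the pivot and d = 0.4330 m.
I_cm = mR² = 0.1551 kg·m², so I = I_cm + md² = 0.1551 + 0.1551 = 0.3101 kg·m².
L_eq = 0.3101/(0.827 × 0.4330) = 0.866 m.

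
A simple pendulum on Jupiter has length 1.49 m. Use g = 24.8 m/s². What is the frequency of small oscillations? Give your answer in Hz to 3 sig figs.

T = 2π√(L/g) = 2π√(1.49/24.8) = 1.540 s, so f = 1/T = 0.649 Hz.

0.649 Hz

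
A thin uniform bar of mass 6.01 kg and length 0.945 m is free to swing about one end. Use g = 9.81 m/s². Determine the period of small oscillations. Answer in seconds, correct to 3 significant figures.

1.59 s

For a physical pendulum T = 2π√(I/(mgd)), with d = 0.4725 m from pivot to centre of mass.
I_cm = mL²/12 = 6.01 × 0.945²/12 = 0.4473 kg·m²; I = I_cm + md² = 0.4473 + 6.01 × 0.4725² = 1.789 kg·m².
T = 2π√(1.789/(6.01 × 9.81 × 0.4725)) = 1.59 s.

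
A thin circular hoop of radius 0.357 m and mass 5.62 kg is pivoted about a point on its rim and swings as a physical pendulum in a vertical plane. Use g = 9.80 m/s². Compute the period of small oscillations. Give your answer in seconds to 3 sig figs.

1.70 s

I_cm = mr² = 0.7163 kg·m². The pivot is at distance d = 0.357 m from the centre of mass.
By the parallel-axis theorem, I = I_cm + md² = 0.7163 + 0.7163 = 1.433 kg·m².
T = 2π√(I/(mgd)) = 2π√(1.433/(5.62 × 9.80 × 0.357)) = 1.70 s.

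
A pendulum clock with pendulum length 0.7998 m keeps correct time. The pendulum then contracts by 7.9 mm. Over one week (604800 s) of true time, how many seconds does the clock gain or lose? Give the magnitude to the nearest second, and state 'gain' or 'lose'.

gain 3009 s

T ∝ √L, so T'/T = √(0.79190/0.7998) = 0.995049.
In 604800 s of true time the clock registers 604800/0.995049 = 607809.3 s, so it gains 3009 s.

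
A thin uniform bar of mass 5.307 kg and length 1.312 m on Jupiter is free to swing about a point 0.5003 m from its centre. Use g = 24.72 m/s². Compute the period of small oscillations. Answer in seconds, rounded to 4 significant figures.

For a physical pendulum T = 2π√(I/(mgd)), with d = 0.50030 m from pivot to centre of mass.
I_cm = mL²/12 = 5.307 × 1.312²/12 = 0.76126 kg·m²; I = I_cm + md² = 0.76126 + 5.307 × 0.50030² = 2.0896 kg·m².
T = 2π√(2.0896/(5.307 × 24.72 × 0.50030)) = 1.121 s.

1.121 s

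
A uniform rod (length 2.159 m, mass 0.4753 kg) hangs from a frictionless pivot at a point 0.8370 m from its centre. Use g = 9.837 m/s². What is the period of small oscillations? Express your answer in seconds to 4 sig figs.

2.285 s

For a physical pendulum T = 2π√(I/(mgd)), with d = 0.83700 m from pivot to centre of mass.
I_cm = mL²/12 = 0.4753 × 2.159²/12 = 0.18463 kg·m²; I = I_cm + md² = 0.18463 + 0.4753 × 0.83700² = 0.51761 kg·m².
T = 2π√(0.51761/(0.4753 × 9.837 × 0.83700)) = 2.285 s.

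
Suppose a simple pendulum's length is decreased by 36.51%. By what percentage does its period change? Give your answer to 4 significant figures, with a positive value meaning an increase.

-20.32%

T ∝ √L, so T'/T = √(0.63490) = 0.79681.
Percentage change in T = (0.79681 − 1) × 100% = -20.32%.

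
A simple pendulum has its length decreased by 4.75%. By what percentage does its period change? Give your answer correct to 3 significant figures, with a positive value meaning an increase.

T ∝ √L, so T'/T = √(0.9525) = 0.9760.
Percentage change in T = (0.9760 − 1) × 100% = -2.40%.

-2.40%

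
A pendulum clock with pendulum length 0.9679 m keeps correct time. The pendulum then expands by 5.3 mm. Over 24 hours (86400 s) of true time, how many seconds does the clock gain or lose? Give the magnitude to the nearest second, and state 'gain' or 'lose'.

T ∝ √L, so T'/T = √(0.97320/0.9679) = 1.00273.
In 86400 s of true time the clock registers 86400/1.00273 = 86164.4 s, so it loses 236 s.

lose 236 s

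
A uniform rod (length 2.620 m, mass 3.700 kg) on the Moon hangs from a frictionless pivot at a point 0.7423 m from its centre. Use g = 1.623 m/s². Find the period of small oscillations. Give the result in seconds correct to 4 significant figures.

6.066 s

For a physical pendulum T = 2π√(I/(mgd)), with d = 0.74230 m from pivot to centre of mass.
I_cm = mL²/12 = 3.700 × 2.620²/12 = 2.1165 kg·m²; I = I_cm + md² = 2.1165 + 3.700 × 0.74230² = 4.1553 kg·m².
T = 2π√(4.1553/(3.700 × 1.623 × 0.74230)) = 6.066 s.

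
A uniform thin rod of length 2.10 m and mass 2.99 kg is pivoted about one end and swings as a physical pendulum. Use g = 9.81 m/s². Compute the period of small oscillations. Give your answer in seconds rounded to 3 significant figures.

2.37 s

For a physical pendulum T = 2π√(I/(mgd)), with d = 1.050 m from pivot to centre of mass.
I_cm = mL²/12 = 2.99 × 2.10²/12 = 1.099 kg·m²; I = I_cm + md² = 1.099 + 2.99 × 1.050² = 4.395 kg·m².
T = 2π√(4.395/(2.99 × 9.81 × 1.050)) = 2.37 s.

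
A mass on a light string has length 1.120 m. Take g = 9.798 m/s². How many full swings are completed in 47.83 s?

T = 2π√(L/g) = 2π√(1.120/9.798) = 2.1243 s.
Number of complete oscillations = ⌊47.83/2.1243⌋ = ⌊22.515⌋ = 22.

22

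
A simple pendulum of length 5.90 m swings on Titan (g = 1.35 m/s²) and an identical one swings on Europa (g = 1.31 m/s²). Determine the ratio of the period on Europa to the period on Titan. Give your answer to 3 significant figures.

1.02

T ∝ 1/√g, so T₂/T₁ = √(g₁/g₂) = √(1.35/1.31) = 1.02.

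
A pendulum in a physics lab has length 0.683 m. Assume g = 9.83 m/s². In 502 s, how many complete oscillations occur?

T = 2π√(L/g) = 2π√(0.683/9.83) = 1.656 s.
Number of complete oscillations = ⌊502/1.656⌋ = ⌊303.1⌋ = 303.

303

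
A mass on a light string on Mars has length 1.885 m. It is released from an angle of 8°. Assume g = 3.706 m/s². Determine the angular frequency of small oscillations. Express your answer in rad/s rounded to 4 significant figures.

1.402 rad/s

ω = √(g/L) = √(3.706/1.885) = 1.402 rad/s.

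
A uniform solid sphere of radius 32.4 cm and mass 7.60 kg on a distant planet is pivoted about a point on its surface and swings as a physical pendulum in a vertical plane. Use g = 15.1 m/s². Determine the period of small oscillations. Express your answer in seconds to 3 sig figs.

I_cm = (2/5)mr² = 0.3191 kg·m². The pivot is at distance d = 0.324 m from the centre of mass.
By the parallel-axis theorem, I = I_cm + md² = 0.3191 + 0.7978 = 1.117 kg·m².
T = 2π√(I/(mgd)) = 2π√(1.117/(7.60 × 15.1 × 0.324)) = 1.09 s.

1.09 s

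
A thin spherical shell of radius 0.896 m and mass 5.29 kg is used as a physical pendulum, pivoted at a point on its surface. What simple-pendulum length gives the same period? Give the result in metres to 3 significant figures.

1.49 m

The equivalent simple-pendulum length is L_eq = I/(md), where I is about the pivot and d = 0.8960 m.
I_cm = (2/3)mR² = 2.831 kg·m², so I = I_cm + md² = 2.831 + 4.247 = 7.078 kg·m².
L_eq = 7.078/(5.29 × 0.8960) = 1.49 m.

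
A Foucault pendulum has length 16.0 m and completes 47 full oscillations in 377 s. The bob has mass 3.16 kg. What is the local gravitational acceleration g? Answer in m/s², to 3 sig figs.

T = 377/47 = 8.021 s.
From T = 2π√(L/g), g = 4π²L/T² = 4π² × 16.0/8.021² = 9.82 m/s².

9.82 m/s²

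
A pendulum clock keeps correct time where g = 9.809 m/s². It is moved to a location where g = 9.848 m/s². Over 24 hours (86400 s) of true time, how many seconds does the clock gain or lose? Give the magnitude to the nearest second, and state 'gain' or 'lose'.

gain 172 s

The clock's period scales as T ∝ 1/√g, so T'/T = √(9.809/9.848) = 0.998018.
In 86400 s of true time the clock registers 86400/0.998018 = 86571.6 s, so it gains 172 s.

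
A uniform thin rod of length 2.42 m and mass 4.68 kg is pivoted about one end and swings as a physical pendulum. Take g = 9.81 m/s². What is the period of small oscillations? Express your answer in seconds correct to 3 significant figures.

2.55 s

For a physical pendulum T = 2π√(I/(mgd)), with d = 1.210 m from pivot to centre of mass.
I_cm = mL²/12 = 4.68 × 2.42²/12 = 2.284 kg·m²; I = I_cm + md² = 2.284 + 4.68 × 1.210² = 9.136 kg·m².
T = 2π√(9.136/(4.68 × 9.81 × 1.210)) = 2.55 s.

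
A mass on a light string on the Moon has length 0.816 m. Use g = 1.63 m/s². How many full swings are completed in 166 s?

37

T = 2π√(L/g) = 2π√(0.816/1.63) = 4.446 s.
Number of complete oscillations = ⌊166/4.446⌋ = ⌊37.34⌋ = 37.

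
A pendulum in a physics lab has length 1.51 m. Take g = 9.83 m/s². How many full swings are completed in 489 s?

T = 2π√(L/g) = 2π√(1.51/9.83) = 2.463 s.
Number of complete oscillations = ⌊489/2.463⌋ = ⌊198.6⌋ = 198.

198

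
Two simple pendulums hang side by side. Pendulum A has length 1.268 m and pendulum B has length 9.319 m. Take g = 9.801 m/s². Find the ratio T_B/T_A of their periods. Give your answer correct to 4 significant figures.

T ∝ √L, so T_B/T_A = √(L_B/L_A) = √(9.319/1.268) = 2.711.

2.711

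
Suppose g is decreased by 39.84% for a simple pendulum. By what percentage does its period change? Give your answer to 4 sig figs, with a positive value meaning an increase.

28.93%

T ∝ 1/√g, so T'/T = 1/√(0.60160) = 1.2893.
Percentage change in T = (1.2893 − 1) × 100% = 28.93%.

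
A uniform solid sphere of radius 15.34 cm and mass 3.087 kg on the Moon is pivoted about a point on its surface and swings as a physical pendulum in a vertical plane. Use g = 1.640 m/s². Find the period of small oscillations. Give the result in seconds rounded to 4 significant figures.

I_cm = (2/5)mr² = 0.029057 kg·m². The pivot is at distance d = 0.1534 m from the centre of mass.
By the parallel-axis theorem, I = I_cm + md² = 0.029057 + 0.072642 = 0.10170 kg·m².
T = 2π√(I/(mgd)) = 2π√(0.10170/(3.087 × 1.640 × 0.1534)) = 2.274 s.

2.274 s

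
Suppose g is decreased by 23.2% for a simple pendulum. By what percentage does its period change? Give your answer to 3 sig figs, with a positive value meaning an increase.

T ∝ 1/√g, so T'/T = 1/√(0.7680) = 1.141.
Percentage change in T = (1.141 − 1) × 100% = 14.1%.

14.1%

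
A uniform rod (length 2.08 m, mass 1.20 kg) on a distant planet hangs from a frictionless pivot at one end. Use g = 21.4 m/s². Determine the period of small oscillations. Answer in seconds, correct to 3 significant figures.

1.60 s

For a physical pendulum T = 2π√(I/(mgd)), with d = 1.040 m from pivot to centre of mass.
I_cm = mL²/12 = 1.20 × 2.08²/12 = 0.4326 kg·m²; I = I_cm + md² = 0.4326 + 1.20 × 1.040² = 1.731 kg·m².
T = 2π√(1.731/(1.20 × 21.4 × 1.040)) = 1.60 s.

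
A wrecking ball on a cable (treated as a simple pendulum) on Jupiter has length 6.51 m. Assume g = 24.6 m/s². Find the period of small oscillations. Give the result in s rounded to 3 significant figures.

T = 2π√(L/g) = 2π√(6.51/24.6) = 2π × 0.5144 = 3.23 s.

3.23 s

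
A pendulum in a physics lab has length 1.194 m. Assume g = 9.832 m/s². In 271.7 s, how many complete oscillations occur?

T = 2π√(L/g) = 2π√(1.194/9.832) = 2.1896 s.
Number of complete oscillations = ⌊271.7/2.1896⌋ = ⌊124.09⌋ = 124.

124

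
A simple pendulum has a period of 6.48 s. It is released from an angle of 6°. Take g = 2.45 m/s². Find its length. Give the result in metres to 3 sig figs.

2.61 m

From T = 2π√(L/g), L = gT²/(4π²) = 2.45 × 6.480²/(4π²) = 2.61 m.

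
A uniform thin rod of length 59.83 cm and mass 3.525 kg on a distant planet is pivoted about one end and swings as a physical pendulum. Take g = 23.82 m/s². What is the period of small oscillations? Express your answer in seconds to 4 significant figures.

For a physical pendulum T = 2π√(I/(mgd)), with d = 0.29915 m from pivot to centre of mass.
I_cm = mL²/12 = 3.525 × 0.5983²/12 = 0.10515 kg·m²; I = I_cm + md² = 0.10515 + 3.525 × 0.29915² = 0.42061 kg·m².
T = 2π√(0.42061/(3.525 × 23.82 × 0.29915)) = 0.8131 s.

0.8131 s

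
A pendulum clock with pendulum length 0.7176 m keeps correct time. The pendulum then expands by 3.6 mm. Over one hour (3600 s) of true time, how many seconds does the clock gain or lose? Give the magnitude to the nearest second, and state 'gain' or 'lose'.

T ∝ √L, so T'/T = √(0.72120/0.7176) = 1.00251.
In 3600 s of true time the clock registers 3600/1.00251 = 3591.0 s, so it loses 9 s.

lose 9 s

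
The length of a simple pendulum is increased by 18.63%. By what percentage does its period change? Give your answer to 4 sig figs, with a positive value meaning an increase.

8.917%

T ∝ √L, so T'/T = √(1.1863) = 1.0892.
Percentage change in T = (1.0892 − 1) × 100% = 8.917%.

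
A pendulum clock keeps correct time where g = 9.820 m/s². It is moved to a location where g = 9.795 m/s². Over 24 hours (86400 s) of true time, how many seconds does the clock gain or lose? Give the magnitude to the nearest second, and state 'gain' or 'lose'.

lose 110 s

The clock's period scales as T ∝ 1/√g, so T'/T = √(9.820/9.795) = 1.00128.
In 86400 s of true time the clock registers 86400/1.00128 = 86290.0 s, so it loses 110 s.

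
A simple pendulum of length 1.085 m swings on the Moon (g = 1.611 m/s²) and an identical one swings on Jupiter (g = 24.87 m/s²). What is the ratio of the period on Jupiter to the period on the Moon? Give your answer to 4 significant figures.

0.2545

T ∝ 1/√g, so T₂/T₁ = √(g₁/g₂) = √(1.611/24.87) = 0.2545.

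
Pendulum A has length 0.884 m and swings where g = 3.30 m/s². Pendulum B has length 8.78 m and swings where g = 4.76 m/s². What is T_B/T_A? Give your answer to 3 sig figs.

2.62

T = 2π√(L/g), so T_B/T_A = √((L_B/g_B)/(L_A/g_A)) = √((8.78/4.76)/(0.884/3.30)) = 2.62.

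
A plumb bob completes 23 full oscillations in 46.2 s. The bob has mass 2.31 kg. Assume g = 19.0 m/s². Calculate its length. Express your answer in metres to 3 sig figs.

1.94 m

T = 46.2/23 = 2.009 s.
From T = 2π√(L/g), L = gT²/(4π²) = 19.0 × 2.009²/(4π²) = 1.94 m.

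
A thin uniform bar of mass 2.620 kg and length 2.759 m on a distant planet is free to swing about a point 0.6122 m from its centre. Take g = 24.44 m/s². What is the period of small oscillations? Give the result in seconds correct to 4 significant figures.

1.632 s

For a physical pendulum T = 2π√(I/(mgd)), with d = 0.61220 m from pivot to centre of mass.
I_cm = mL²/12 = 2.620 × 2.759²/12 = 1.6620 kg·m²; I = I_cm + md² = 1.6620 + 2.620 × 0.61220² = 2.6439 kg·m².
T = 2π√(2.6439/(2.620 × 24.44 × 0.61220)) = 1.632 s.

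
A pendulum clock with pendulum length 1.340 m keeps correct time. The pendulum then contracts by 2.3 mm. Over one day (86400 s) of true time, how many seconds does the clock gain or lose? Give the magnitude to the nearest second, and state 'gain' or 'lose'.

gain 74 s

T ∝ √L, so T'/T = √(1.33770/1.340) = 0.999141.
In 86400 s of true time the clock registers 86400/0.999141 = 86474.2 s, so it gains 74 s.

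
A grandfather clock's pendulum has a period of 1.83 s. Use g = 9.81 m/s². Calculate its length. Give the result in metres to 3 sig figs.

0.832 m

From T = 2π√(L/g), L = gT²/(4π²) = 9.81 × 1.830²/(4π²) = 0.832 m.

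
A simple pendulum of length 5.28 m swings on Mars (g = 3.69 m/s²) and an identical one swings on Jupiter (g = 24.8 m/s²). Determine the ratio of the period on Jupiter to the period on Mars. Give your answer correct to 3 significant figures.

T ∝ 1/√g, so T₂/T₁ = √(g₁/g₂) = √(3.69/24.8) = 0.386.

0.386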